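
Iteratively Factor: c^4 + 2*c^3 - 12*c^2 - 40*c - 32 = (c + 2)*(c^3 - 12*c - 16) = (c + 2)^2*(c^2 - 2*c - 8) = (c + 2)^3*(c - 4)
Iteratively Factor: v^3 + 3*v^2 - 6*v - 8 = (v + 4)*(v^2 - v - 2) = (v + 1)*(v + 4)*(v - 2)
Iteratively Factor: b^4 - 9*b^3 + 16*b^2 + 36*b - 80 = (b - 4)*(b^3 - 5*b^2 - 4*b + 20) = (b - 4)*(b + 2)*(b^2 - 7*b + 10) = (b - 4)*(b - 2)*(b + 2)*(b - 5)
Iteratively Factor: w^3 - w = (w - 1)*(w^2 + w) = w*(w - 1)*(w + 1)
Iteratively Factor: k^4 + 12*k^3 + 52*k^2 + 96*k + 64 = (k + 2)*(k^3 + 10*k^2 + 32*k + 32) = (k + 2)^2*(k^2 + 8*k + 16) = (k + 2)^2*(k + 4)*(k + 4)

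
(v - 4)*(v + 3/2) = v^2 - 5*v/2 - 6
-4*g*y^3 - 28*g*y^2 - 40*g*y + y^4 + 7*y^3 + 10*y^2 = y*(-4*g + y)*(y + 2)*(y + 5)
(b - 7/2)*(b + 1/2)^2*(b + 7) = b^4 + 9*b^3/2 - 83*b^2/4 - 189*b/8 - 49/8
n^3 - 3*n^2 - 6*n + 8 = (n - 4)*(n - 1)*(n + 2)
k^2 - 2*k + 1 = (k - 1)^2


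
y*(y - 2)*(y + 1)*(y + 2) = y^4 + y^3 - 4*y^2 - 4*y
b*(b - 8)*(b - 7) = b^3 - 15*b^2 + 56*b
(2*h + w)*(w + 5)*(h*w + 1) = 2*h^2*w^2 + 10*h^2*w + h*w^3 + 5*h*w^2 + 2*h*w + 10*h + w^2 + 5*w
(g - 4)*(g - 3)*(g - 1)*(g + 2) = g^4 - 6*g^3 + 3*g^2 + 26*g - 24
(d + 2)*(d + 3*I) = d^2 + 2*d + 3*I*d + 6*I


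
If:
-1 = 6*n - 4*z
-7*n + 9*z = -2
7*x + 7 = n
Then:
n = -17/26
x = -199/182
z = -19/26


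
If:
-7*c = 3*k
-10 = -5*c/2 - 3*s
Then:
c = 4 - 6*s/5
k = 14*s/5 - 28/3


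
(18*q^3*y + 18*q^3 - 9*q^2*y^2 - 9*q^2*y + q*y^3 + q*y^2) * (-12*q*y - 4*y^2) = -216*q^4*y^2 - 216*q^4*y + 36*q^3*y^3 + 36*q^3*y^2 + 24*q^2*y^4 + 24*q^2*y^3 - 4*q*y^5 - 4*q*y^4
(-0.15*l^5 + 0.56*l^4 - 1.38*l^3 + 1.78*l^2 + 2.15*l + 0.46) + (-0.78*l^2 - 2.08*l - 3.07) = -0.15*l^5 + 0.56*l^4 - 1.38*l^3 + 1.0*l^2 + 0.0699999999999998*l - 2.61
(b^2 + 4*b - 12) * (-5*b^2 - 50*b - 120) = -5*b^4 - 70*b^3 - 260*b^2 + 120*b + 1440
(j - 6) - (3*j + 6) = -2*j - 12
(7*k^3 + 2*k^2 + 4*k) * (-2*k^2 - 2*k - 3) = -14*k^5 - 18*k^4 - 33*k^3 - 14*k^2 - 12*k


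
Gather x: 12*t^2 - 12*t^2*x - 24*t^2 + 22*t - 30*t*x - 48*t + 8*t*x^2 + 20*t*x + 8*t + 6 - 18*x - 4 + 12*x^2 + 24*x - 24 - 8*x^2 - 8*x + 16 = -12*t^2 - 18*t + x^2*(8*t + 4) + x*(-12*t^2 - 10*t - 2) - 6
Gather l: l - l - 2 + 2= 0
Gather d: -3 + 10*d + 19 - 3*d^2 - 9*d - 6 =-3*d^2 + d + 10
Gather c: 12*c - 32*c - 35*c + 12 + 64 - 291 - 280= -55*c - 495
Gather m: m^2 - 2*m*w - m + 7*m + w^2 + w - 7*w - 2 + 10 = m^2 + m*(6 - 2*w) + w^2 - 6*w + 8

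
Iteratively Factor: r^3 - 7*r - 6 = (r - 3)*(r^2 + 3*r + 2) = (r - 3)*(r + 1)*(r + 2)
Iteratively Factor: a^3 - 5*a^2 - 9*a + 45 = (a - 5)*(a^2 - 9) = (a - 5)*(a - 3)*(a + 3)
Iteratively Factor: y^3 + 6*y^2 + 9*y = (y + 3)*(y^2 + 3*y) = y*(y + 3)*(y + 3)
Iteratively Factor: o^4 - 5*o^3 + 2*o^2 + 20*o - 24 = (o - 2)*(o^3 - 3*o^2 - 4*o + 12) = (o - 3)*(o - 2)*(o^2 - 4) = (o - 3)*(o - 2)^2*(o + 2)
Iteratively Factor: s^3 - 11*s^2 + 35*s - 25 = (s - 5)*(s^2 - 6*s + 5) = (s - 5)^2*(s - 1)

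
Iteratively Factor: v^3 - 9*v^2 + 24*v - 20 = (v - 2)*(v^2 - 7*v + 10) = (v - 5)*(v - 2)*(v - 2)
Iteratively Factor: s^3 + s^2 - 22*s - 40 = (s - 5)*(s^2 + 6*s + 8) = (s - 5)*(s + 4)*(s + 2)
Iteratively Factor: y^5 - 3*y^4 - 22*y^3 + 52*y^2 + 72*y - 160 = (y + 4)*(y^4 - 7*y^3 + 6*y^2 + 28*y - 40) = (y - 2)*(y + 4)*(y^3 - 5*y^2 - 4*y + 20) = (y - 2)^2*(y + 4)*(y^2 - 3*y - 10) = (y - 2)^2*(y + 2)*(y + 4)*(y - 5)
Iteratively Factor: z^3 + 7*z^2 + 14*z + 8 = (z + 2)*(z^2 + 5*z + 4) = (z + 2)*(z + 4)*(z + 1)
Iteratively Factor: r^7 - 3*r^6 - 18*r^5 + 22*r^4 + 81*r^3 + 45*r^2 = (r - 3)*(r^6 - 18*r^4 - 32*r^3 - 15*r^2) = (r - 3)*(r + 3)*(r^5 - 3*r^4 - 9*r^3 - 5*r^2) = (r - 3)*(r + 1)*(r + 3)*(r^4 - 4*r^3 - 5*r^2) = (r - 3)*(r + 1)^2*(r + 3)*(r^3 - 5*r^2) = r*(r - 3)*(r + 1)^2*(r + 3)*(r^2 - 5*r) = r^2*(r - 3)*(r + 1)^2*(r + 3)*(r - 5)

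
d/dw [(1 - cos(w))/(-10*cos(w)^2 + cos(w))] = (10*sin(w) + sin(w)/cos(w)^2 - 20*tan(w))/(10*cos(w) - 1)^2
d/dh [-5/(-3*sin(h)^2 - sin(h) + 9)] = -5*(6*sin(h) + 1)*cos(h)/(3*sin(h)^2 + sin(h) - 9)^2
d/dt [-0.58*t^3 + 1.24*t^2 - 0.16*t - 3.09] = -1.74*t^2 + 2.48*t - 0.16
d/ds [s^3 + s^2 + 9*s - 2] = 3*s^2 + 2*s + 9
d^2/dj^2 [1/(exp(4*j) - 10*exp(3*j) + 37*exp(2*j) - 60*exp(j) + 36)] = (16*exp(3*j) - 70*exp(2*j) + 52*exp(j) + 60)*exp(j)/(exp(8*j) - 20*exp(7*j) + 174*exp(6*j) - 860*exp(5*j) + 2641*exp(4*j) - 5160*exp(3*j) + 6264*exp(2*j) - 4320*exp(j) + 1296)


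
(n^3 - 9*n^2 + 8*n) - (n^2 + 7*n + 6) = n^3 - 10*n^2 + n - 6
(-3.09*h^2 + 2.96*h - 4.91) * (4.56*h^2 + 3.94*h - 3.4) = -14.0904*h^4 + 1.323*h^3 - 0.2212*h^2 - 29.4094*h + 16.694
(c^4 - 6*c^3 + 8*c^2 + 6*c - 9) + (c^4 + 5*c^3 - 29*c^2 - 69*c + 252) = 2*c^4 - c^3 - 21*c^2 - 63*c + 243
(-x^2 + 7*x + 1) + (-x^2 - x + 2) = -2*x^2 + 6*x + 3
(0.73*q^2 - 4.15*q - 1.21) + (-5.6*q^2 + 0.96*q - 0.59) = -4.87*q^2 - 3.19*q - 1.8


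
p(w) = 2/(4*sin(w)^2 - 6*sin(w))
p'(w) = 2*(-8*sin(w)*cos(w) + 6*cos(w))/(4*sin(w)^2 - 6*sin(w))^2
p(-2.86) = 1.01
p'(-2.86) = -4.05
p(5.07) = 0.22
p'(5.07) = 0.11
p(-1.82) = 0.21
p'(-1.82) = -0.07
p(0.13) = -2.81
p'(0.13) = 19.49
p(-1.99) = 0.23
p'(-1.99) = -0.14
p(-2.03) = 0.23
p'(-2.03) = -0.16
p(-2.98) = 1.87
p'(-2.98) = -12.59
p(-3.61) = -1.06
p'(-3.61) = -1.19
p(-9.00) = 0.63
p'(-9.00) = -1.71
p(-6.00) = -1.47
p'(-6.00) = 3.88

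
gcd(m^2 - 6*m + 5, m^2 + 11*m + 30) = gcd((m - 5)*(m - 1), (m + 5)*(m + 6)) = 1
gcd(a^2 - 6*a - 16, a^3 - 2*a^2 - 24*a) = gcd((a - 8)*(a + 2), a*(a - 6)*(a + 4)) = 1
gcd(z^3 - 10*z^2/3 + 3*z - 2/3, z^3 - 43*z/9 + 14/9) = z^2 - 7*z/3 + 2/3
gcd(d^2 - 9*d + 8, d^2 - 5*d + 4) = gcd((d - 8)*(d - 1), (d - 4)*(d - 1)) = d - 1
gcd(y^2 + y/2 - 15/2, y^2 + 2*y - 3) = y + 3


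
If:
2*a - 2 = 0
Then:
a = 1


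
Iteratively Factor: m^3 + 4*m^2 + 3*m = (m + 3)*(m^2 + m) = m*(m + 3)*(m + 1)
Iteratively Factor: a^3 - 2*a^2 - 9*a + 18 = (a - 3)*(a^2 + a - 6) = (a - 3)*(a + 3)*(a - 2)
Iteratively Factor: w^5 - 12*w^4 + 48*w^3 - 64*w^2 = (w - 4)*(w^4 - 8*w^3 + 16*w^2) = w*(w - 4)*(w^3 - 8*w^2 + 16*w) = w^2*(w - 4)*(w^2 - 8*w + 16) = w^2*(w - 4)^2*(w - 4)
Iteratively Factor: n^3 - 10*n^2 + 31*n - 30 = (n - 3)*(n^2 - 7*n + 10) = (n - 5)*(n - 3)*(n - 2)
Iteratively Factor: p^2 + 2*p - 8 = (p + 4)*(p - 2)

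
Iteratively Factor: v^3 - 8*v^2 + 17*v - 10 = (v - 1)*(v^2 - 7*v + 10) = (v - 2)*(v - 1)*(v - 5)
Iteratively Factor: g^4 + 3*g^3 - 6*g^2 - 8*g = (g + 4)*(g^3 - g^2 - 2*g) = (g + 1)*(g + 4)*(g^2 - 2*g) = g*(g + 1)*(g + 4)*(g - 2)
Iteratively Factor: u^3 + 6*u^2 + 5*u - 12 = (u - 1)*(u^2 + 7*u + 12) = (u - 1)*(u + 3)*(u + 4)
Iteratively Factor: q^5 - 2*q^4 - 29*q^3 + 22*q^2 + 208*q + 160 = (q - 5)*(q^4 + 3*q^3 - 14*q^2 - 48*q - 32) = (q - 5)*(q - 4)*(q^3 + 7*q^2 + 14*q + 8) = (q - 5)*(q - 4)*(q + 1)*(q^2 + 6*q + 8) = (q - 5)*(q - 4)*(q + 1)*(q + 2)*(q + 4)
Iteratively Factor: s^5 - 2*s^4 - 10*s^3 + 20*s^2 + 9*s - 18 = (s - 1)*(s^4 - s^3 - 11*s^2 + 9*s + 18) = (s - 2)*(s - 1)*(s^3 + s^2 - 9*s - 9) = (s - 3)*(s - 2)*(s - 1)*(s^2 + 4*s + 3) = (s - 3)*(s - 2)*(s - 1)*(s + 3)*(s + 1)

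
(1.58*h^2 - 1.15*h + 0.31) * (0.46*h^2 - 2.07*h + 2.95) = 0.7268*h^4 - 3.7996*h^3 + 7.1841*h^2 - 4.0342*h + 0.9145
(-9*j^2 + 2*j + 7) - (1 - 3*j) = -9*j^2 + 5*j + 6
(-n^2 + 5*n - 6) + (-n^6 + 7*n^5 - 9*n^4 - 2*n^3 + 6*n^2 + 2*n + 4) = -n^6 + 7*n^5 - 9*n^4 - 2*n^3 + 5*n^2 + 7*n - 2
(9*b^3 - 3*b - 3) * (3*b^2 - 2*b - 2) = 27*b^5 - 18*b^4 - 27*b^3 - 3*b^2 + 12*b + 6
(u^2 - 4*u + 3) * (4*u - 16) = 4*u^3 - 32*u^2 + 76*u - 48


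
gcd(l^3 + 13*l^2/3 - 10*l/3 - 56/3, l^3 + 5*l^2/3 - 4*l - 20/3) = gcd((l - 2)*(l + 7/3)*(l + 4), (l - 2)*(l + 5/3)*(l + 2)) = l - 2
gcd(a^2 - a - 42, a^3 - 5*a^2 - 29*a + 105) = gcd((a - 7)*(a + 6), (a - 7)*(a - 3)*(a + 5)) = a - 7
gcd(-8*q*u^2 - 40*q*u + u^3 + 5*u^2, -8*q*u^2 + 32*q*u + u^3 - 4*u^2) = 8*q*u - u^2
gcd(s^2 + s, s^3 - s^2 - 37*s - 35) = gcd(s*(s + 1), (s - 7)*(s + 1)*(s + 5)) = s + 1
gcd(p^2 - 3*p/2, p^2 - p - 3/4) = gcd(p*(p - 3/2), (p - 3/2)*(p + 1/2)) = p - 3/2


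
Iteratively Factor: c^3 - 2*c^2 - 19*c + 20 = (c - 1)*(c^2 - c - 20) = (c - 5)*(c - 1)*(c + 4)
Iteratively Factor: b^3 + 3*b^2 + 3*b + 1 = (b + 1)*(b^2 + 2*b + 1) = (b + 1)^2*(b + 1)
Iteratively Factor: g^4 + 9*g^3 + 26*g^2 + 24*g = (g + 3)*(g^3 + 6*g^2 + 8*g) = (g + 2)*(g + 3)*(g^2 + 4*g) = g*(g + 2)*(g + 3)*(g + 4)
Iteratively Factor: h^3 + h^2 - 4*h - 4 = (h + 2)*(h^2 - h - 2) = (h + 1)*(h + 2)*(h - 2)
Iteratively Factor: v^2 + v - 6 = (v + 3)*(v - 2)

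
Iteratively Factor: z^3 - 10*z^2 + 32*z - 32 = (z - 4)*(z^2 - 6*z + 8) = (z - 4)^2*(z - 2)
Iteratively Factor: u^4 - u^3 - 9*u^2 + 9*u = (u + 3)*(u^3 - 4*u^2 + 3*u) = u*(u + 3)*(u^2 - 4*u + 3) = u*(u - 1)*(u + 3)*(u - 3)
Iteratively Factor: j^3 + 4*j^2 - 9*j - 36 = (j + 3)*(j^2 + j - 12) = (j + 3)*(j + 4)*(j - 3)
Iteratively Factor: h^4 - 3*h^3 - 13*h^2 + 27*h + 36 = (h + 1)*(h^3 - 4*h^2 - 9*h + 36) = (h + 1)*(h + 3)*(h^2 - 7*h + 12) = (h - 3)*(h + 1)*(h + 3)*(h - 4)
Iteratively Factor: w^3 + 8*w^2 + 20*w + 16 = (w + 2)*(w^2 + 6*w + 8) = (w + 2)^2*(w + 4)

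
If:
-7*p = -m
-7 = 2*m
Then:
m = -7/2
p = -1/2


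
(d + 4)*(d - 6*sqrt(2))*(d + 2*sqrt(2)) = d^3 - 4*sqrt(2)*d^2 + 4*d^2 - 24*d - 16*sqrt(2)*d - 96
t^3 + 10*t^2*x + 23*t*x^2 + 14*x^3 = (t + x)*(t + 2*x)*(t + 7*x)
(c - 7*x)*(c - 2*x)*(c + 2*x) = c^3 - 7*c^2*x - 4*c*x^2 + 28*x^3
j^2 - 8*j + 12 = (j - 6)*(j - 2)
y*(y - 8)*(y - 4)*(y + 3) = y^4 - 9*y^3 - 4*y^2 + 96*y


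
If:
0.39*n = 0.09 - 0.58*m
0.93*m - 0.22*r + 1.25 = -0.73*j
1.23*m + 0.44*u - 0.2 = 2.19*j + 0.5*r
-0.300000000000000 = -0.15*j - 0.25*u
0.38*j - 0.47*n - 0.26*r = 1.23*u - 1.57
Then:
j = 0.17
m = -3.62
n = 5.62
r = -9.07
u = 1.10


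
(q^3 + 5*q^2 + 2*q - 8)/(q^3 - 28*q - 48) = (q - 1)/(q - 6)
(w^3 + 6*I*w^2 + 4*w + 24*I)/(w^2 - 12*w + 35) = (w^3 + 6*I*w^2 + 4*w + 24*I)/(w^2 - 12*w + 35)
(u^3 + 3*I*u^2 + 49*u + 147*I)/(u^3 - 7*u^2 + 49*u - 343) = (u + 3*I)/(u - 7)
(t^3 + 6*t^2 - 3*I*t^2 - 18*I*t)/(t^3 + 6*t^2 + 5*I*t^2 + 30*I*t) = (t - 3*I)/(t + 5*I)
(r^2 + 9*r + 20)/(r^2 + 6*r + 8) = (r + 5)/(r + 2)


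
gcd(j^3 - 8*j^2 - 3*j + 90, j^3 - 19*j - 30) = j^2 - 2*j - 15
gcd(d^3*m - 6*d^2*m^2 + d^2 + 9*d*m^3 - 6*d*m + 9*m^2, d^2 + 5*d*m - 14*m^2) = 1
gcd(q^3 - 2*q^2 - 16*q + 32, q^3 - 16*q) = q^2 - 16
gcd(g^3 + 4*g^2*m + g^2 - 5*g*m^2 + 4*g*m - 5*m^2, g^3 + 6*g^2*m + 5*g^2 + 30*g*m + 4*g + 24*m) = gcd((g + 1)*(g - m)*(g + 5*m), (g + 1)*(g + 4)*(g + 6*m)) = g + 1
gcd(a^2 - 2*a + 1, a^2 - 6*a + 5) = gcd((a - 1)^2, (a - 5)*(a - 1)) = a - 1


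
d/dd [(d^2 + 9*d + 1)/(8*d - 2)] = (4*d^2 - 2*d - 13)/(2*(16*d^2 - 8*d + 1))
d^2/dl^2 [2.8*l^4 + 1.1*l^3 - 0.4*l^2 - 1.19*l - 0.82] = 33.6*l^2 + 6.6*l - 0.8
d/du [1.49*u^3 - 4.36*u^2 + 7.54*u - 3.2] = 4.47*u^2 - 8.72*u + 7.54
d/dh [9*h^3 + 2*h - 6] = 27*h^2 + 2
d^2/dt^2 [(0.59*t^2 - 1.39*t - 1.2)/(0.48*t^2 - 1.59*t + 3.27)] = (2.22044604925031e-16*t^4 + 0.260063999999999*t^3 - 7.21526399999999*t^2 + 18.585504*t - 4.136832)/(0.110592*t^6 - 1.099008*t^5 + 5.900688*t^4 - 18.993663*t^3 + 40.198437*t^2 - 51.005133*t + 34.965783)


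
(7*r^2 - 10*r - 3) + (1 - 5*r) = 7*r^2 - 15*r - 2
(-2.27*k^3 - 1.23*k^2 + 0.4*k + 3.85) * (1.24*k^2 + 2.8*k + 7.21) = -2.8148*k^5 - 7.8812*k^4 - 19.3147*k^3 - 2.9743*k^2 + 13.664*k + 27.7585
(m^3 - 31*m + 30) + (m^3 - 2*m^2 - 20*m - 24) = 2*m^3 - 2*m^2 - 51*m + 6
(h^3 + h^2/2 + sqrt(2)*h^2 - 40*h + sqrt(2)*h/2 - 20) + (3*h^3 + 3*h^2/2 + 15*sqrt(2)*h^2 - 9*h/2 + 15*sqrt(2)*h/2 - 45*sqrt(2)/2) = 4*h^3 + 2*h^2 + 16*sqrt(2)*h^2 - 89*h/2 + 8*sqrt(2)*h - 45*sqrt(2)/2 - 20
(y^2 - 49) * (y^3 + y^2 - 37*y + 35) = y^5 + y^4 - 86*y^3 - 14*y^2 + 1813*y - 1715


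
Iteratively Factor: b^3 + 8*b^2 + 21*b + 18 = (b + 3)*(b^2 + 5*b + 6) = (b + 2)*(b + 3)*(b + 3)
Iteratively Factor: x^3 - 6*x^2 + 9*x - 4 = (x - 1)*(x^2 - 5*x + 4) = (x - 1)^2*(x - 4)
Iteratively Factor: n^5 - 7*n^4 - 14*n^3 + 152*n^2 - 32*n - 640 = (n - 4)*(n^4 - 3*n^3 - 26*n^2 + 48*n + 160) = (n - 4)^2*(n^3 + n^2 - 22*n - 40) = (n - 5)*(n - 4)^2*(n^2 + 6*n + 8) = (n - 5)*(n - 4)^2*(n + 2)*(n + 4)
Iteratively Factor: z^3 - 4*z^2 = (z - 4)*(z^2) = z*(z - 4)*(z)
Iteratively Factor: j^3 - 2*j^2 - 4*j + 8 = (j + 2)*(j^2 - 4*j + 4) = (j - 2)*(j + 2)*(j - 2)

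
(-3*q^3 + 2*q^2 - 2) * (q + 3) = -3*q^4 - 7*q^3 + 6*q^2 - 2*q - 6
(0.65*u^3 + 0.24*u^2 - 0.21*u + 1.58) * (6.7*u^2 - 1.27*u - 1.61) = 4.355*u^5 + 0.7825*u^4 - 2.7583*u^3 + 10.4663*u^2 - 1.6685*u - 2.5438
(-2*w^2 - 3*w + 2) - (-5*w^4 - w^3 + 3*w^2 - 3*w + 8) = 5*w^4 + w^3 - 5*w^2 - 6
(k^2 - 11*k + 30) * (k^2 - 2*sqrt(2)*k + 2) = k^4 - 11*k^3 - 2*sqrt(2)*k^3 + 22*sqrt(2)*k^2 + 32*k^2 - 60*sqrt(2)*k - 22*k + 60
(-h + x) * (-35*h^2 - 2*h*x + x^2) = 35*h^3 - 33*h^2*x - 3*h*x^2 + x^3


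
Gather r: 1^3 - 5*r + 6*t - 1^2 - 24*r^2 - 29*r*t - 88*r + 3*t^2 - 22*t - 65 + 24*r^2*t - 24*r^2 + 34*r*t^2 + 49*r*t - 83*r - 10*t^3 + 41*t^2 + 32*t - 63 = r^2*(24*t - 48) + r*(34*t^2 + 20*t - 176) - 10*t^3 + 44*t^2 + 16*t - 128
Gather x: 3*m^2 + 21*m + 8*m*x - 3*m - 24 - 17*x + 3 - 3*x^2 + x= 3*m^2 + 18*m - 3*x^2 + x*(8*m - 16) - 21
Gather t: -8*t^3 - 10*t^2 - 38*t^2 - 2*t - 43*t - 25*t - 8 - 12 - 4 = -8*t^3 - 48*t^2 - 70*t - 24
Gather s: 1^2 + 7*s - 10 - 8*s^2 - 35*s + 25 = -8*s^2 - 28*s + 16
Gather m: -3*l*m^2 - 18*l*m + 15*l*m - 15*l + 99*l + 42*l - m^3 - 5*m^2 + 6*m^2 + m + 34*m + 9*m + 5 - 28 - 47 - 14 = 126*l - m^3 + m^2*(1 - 3*l) + m*(44 - 3*l) - 84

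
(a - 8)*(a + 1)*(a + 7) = a^3 - 57*a - 56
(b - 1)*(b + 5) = b^2 + 4*b - 5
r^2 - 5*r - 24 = (r - 8)*(r + 3)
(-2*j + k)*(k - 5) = -2*j*k + 10*j + k^2 - 5*k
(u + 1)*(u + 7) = u^2 + 8*u + 7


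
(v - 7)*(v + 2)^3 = v^4 - v^3 - 30*v^2 - 76*v - 56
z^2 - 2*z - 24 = (z - 6)*(z + 4)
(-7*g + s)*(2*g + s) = -14*g^2 - 5*g*s + s^2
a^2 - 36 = (a - 6)*(a + 6)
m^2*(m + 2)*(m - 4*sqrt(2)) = m^4 - 4*sqrt(2)*m^3 + 2*m^3 - 8*sqrt(2)*m^2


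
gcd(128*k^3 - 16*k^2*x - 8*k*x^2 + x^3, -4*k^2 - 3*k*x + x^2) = -4*k + x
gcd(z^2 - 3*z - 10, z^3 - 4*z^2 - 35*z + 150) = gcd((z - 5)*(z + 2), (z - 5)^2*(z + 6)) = z - 5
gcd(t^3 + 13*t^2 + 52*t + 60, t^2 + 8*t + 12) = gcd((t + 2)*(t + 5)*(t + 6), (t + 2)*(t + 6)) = t^2 + 8*t + 12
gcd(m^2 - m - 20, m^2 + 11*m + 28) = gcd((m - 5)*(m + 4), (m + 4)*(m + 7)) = m + 4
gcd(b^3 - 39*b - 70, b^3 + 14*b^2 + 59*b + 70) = b^2 + 7*b + 10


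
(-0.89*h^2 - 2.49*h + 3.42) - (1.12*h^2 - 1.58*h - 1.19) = -2.01*h^2 - 0.91*h + 4.61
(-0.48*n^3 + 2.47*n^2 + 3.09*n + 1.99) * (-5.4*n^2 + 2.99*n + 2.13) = 2.592*n^5 - 14.7732*n^4 - 10.3231*n^3 + 3.7542*n^2 + 12.5318*n + 4.2387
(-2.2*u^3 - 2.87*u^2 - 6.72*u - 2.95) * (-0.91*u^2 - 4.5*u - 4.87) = 2.002*u^5 + 12.5117*u^4 + 29.7442*u^3 + 46.9014*u^2 + 46.0014*u + 14.3665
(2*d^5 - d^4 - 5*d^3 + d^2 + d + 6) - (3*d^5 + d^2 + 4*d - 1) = -d^5 - d^4 - 5*d^3 - 3*d + 7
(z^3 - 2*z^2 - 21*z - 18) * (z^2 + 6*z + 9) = z^5 + 4*z^4 - 24*z^3 - 162*z^2 - 297*z - 162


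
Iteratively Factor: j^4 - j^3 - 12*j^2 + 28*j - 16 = (j - 2)*(j^3 + j^2 - 10*j + 8) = (j - 2)*(j + 4)*(j^2 - 3*j + 2) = (j - 2)^2*(j + 4)*(j - 1)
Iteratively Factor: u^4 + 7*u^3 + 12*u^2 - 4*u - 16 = (u - 1)*(u^3 + 8*u^2 + 20*u + 16) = (u - 1)*(u + 4)*(u^2 + 4*u + 4) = (u - 1)*(u + 2)*(u + 4)*(u + 2)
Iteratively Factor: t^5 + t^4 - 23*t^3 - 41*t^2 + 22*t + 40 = (t - 1)*(t^4 + 2*t^3 - 21*t^2 - 62*t - 40) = (t - 1)*(t + 4)*(t^3 - 2*t^2 - 13*t - 10) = (t - 1)*(t + 2)*(t + 4)*(t^2 - 4*t - 5) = (t - 5)*(t - 1)*(t + 2)*(t + 4)*(t + 1)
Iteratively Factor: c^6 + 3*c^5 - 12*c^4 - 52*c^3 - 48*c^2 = (c + 3)*(c^5 - 12*c^3 - 16*c^2) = c*(c + 3)*(c^4 - 12*c^2 - 16*c) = c*(c - 4)*(c + 3)*(c^3 + 4*c^2 + 4*c) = c*(c - 4)*(c + 2)*(c + 3)*(c^2 + 2*c) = c^2*(c - 4)*(c + 2)*(c + 3)*(c + 2)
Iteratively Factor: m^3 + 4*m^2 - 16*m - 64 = (m + 4)*(m^2 - 16) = (m - 4)*(m + 4)*(m + 4)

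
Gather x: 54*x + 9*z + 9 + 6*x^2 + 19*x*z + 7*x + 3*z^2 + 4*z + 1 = 6*x^2 + x*(19*z + 61) + 3*z^2 + 13*z + 10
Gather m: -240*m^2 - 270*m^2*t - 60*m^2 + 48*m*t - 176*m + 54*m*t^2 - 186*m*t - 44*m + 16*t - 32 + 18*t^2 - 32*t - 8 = m^2*(-270*t - 300) + m*(54*t^2 - 138*t - 220) + 18*t^2 - 16*t - 40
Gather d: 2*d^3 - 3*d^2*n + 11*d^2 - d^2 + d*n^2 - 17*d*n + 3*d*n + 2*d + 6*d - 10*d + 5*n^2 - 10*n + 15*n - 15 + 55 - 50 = 2*d^3 + d^2*(10 - 3*n) + d*(n^2 - 14*n - 2) + 5*n^2 + 5*n - 10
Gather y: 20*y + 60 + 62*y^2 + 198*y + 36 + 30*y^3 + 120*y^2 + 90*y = 30*y^3 + 182*y^2 + 308*y + 96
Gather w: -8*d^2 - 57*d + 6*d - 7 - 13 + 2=-8*d^2 - 51*d - 18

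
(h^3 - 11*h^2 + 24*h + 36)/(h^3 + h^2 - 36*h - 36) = (h - 6)/(h + 6)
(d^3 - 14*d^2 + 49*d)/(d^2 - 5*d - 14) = d*(d - 7)/(d + 2)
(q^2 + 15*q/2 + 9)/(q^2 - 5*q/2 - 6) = (q + 6)/(q - 4)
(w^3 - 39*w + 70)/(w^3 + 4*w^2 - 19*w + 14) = (w - 5)/(w - 1)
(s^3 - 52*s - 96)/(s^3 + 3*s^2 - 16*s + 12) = (s^2 - 6*s - 16)/(s^2 - 3*s + 2)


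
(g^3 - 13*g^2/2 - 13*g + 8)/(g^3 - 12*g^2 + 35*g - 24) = (g^2 + 3*g/2 - 1)/(g^2 - 4*g + 3)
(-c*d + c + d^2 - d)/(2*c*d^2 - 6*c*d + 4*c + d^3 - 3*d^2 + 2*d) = (-c + d)/(2*c*d - 4*c + d^2 - 2*d)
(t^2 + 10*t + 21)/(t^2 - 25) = (t^2 + 10*t + 21)/(t^2 - 25)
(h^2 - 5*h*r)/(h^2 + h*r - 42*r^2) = h*(h - 5*r)/(h^2 + h*r - 42*r^2)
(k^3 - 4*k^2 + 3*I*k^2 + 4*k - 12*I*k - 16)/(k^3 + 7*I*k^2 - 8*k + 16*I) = (k - 4)/(k + 4*I)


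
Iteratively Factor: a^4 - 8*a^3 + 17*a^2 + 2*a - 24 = (a - 3)*(a^3 - 5*a^2 + 2*a + 8) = (a - 3)*(a + 1)*(a^2 - 6*a + 8) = (a - 3)*(a - 2)*(a + 1)*(a - 4)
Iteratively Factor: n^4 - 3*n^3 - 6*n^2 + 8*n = (n - 1)*(n^3 - 2*n^2 - 8*n) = n*(n - 1)*(n^2 - 2*n - 8) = n*(n - 1)*(n + 2)*(n - 4)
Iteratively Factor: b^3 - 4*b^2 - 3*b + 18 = (b - 3)*(b^2 - b - 6) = (b - 3)*(b + 2)*(b - 3)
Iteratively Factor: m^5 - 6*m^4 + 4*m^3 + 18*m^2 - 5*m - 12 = (m - 4)*(m^4 - 2*m^3 - 4*m^2 + 2*m + 3) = (m - 4)*(m - 1)*(m^3 - m^2 - 5*m - 3) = (m - 4)*(m - 1)*(m + 1)*(m^2 - 2*m - 3) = (m - 4)*(m - 3)*(m - 1)*(m + 1)*(m + 1)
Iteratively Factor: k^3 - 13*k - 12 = (k + 1)*(k^2 - k - 12) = (k + 1)*(k + 3)*(k - 4)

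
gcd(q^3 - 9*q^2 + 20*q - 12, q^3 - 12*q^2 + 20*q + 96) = q - 6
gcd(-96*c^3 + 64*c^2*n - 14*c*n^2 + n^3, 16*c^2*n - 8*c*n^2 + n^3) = 16*c^2 - 8*c*n + n^2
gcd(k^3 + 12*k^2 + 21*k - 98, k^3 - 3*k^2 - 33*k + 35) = 1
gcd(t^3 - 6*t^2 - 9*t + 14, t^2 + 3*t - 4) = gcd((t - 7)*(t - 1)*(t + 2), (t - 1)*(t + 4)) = t - 1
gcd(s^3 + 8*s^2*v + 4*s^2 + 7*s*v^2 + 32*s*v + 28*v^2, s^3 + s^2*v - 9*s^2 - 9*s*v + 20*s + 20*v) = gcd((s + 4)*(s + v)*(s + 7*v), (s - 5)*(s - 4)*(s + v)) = s + v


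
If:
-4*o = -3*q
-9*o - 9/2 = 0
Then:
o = -1/2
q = -2/3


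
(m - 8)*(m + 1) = m^2 - 7*m - 8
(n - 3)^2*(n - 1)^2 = n^4 - 8*n^3 + 22*n^2 - 24*n + 9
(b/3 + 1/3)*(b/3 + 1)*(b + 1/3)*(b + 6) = b^4/9 + 31*b^3/27 + 91*b^2/27 + 3*b + 2/3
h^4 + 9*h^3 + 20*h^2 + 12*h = h*(h + 1)*(h + 2)*(h + 6)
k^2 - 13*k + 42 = (k - 7)*(k - 6)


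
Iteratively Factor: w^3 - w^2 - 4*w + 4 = (w - 2)*(w^2 + w - 2) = (w - 2)*(w + 2)*(w - 1)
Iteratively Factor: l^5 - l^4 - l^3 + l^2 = (l - 1)*(l^4 - l^2) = (l - 1)^2*(l^3 + l^2) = l*(l - 1)^2*(l^2 + l) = l^2*(l - 1)^2*(l + 1)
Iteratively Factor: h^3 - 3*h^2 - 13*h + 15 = (h + 3)*(h^2 - 6*h + 5) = (h - 1)*(h + 3)*(h - 5)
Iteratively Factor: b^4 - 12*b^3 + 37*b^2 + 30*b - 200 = (b + 2)*(b^3 - 14*b^2 + 65*b - 100) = (b - 4)*(b + 2)*(b^2 - 10*b + 25) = (b - 5)*(b - 4)*(b + 2)*(b - 5)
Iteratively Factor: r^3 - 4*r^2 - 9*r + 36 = (r + 3)*(r^2 - 7*r + 12) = (r - 4)*(r + 3)*(r - 3)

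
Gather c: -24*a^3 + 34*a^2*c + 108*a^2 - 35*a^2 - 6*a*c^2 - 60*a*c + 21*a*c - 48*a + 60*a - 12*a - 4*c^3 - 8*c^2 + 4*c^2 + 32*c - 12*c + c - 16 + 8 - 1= -24*a^3 + 73*a^2 - 4*c^3 + c^2*(-6*a - 4) + c*(34*a^2 - 39*a + 21) - 9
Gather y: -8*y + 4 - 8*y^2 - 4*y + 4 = -8*y^2 - 12*y + 8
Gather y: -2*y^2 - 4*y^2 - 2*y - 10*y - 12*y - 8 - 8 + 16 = -6*y^2 - 24*y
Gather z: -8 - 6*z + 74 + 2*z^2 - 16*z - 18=2*z^2 - 22*z + 48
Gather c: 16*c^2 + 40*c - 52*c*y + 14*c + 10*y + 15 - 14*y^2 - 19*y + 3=16*c^2 + c*(54 - 52*y) - 14*y^2 - 9*y + 18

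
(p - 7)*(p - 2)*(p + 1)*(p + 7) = p^4 - p^3 - 51*p^2 + 49*p + 98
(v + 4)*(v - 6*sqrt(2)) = v^2 - 6*sqrt(2)*v + 4*v - 24*sqrt(2)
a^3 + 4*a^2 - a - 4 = (a - 1)*(a + 1)*(a + 4)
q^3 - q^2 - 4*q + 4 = (q - 2)*(q - 1)*(q + 2)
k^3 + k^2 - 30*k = k*(k - 5)*(k + 6)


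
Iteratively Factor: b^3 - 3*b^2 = (b - 3)*(b^2) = b*(b - 3)*(b)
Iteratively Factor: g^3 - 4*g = (g + 2)*(g^2 - 2*g) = g*(g + 2)*(g - 2)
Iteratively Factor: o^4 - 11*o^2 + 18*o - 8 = (o - 1)*(o^3 + o^2 - 10*o + 8) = (o - 2)*(o - 1)*(o^2 + 3*o - 4) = (o - 2)*(o - 1)*(o + 4)*(o - 1)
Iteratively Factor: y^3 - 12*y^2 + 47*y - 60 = (y - 5)*(y^2 - 7*y + 12) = (y - 5)*(y - 3)*(y - 4)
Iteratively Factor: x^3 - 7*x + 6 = (x - 1)*(x^2 + x - 6) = (x - 2)*(x - 1)*(x + 3)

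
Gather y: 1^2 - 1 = 0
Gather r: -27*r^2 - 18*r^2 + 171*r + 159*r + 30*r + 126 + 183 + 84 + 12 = -45*r^2 + 360*r + 405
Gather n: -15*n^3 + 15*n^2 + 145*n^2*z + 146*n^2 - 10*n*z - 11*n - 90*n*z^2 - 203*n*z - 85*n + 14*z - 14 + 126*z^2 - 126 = -15*n^3 + n^2*(145*z + 161) + n*(-90*z^2 - 213*z - 96) + 126*z^2 + 14*z - 140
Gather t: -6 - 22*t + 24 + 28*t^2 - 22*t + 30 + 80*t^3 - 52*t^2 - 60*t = 80*t^3 - 24*t^2 - 104*t + 48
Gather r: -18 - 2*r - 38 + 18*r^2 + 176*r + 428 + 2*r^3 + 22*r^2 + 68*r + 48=2*r^3 + 40*r^2 + 242*r + 420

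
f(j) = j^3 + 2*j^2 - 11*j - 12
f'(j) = 3*j^2 + 4*j - 11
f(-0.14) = -10.42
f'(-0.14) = -11.50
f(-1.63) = 6.91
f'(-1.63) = -9.55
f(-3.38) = 9.41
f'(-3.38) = 9.75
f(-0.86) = -1.70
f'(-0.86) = -12.22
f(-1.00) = 0.00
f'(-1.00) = -12.00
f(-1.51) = 5.73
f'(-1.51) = -10.20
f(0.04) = -12.44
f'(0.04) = -10.84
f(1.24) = -20.66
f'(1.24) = -1.43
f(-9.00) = -480.00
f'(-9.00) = 196.00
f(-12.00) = -1320.00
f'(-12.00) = 373.00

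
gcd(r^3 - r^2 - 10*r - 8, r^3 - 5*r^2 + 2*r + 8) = r^2 - 3*r - 4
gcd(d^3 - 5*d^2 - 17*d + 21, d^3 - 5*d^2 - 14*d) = d - 7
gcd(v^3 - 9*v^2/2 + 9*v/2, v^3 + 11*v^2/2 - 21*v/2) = v^2 - 3*v/2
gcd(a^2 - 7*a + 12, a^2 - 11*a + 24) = a - 3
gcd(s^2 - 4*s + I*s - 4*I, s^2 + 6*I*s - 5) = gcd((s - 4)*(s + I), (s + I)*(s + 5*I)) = s + I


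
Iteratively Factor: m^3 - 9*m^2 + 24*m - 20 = (m - 5)*(m^2 - 4*m + 4) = (m - 5)*(m - 2)*(m - 2)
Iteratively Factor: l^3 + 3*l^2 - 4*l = (l)*(l^2 + 3*l - 4) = l*(l - 1)*(l + 4)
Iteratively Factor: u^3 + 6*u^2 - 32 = (u + 4)*(u^2 + 2*u - 8) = (u - 2)*(u + 4)*(u + 4)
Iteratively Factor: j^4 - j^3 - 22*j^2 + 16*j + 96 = (j + 2)*(j^3 - 3*j^2 - 16*j + 48) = (j + 2)*(j + 4)*(j^2 - 7*j + 12) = (j - 4)*(j + 2)*(j + 4)*(j - 3)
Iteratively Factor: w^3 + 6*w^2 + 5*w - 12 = (w + 4)*(w^2 + 2*w - 3) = (w - 1)*(w + 4)*(w + 3)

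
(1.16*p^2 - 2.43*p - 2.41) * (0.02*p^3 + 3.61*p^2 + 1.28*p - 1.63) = 0.0232*p^5 + 4.139*p^4 - 7.3357*p^3 - 13.7013*p^2 + 0.8761*p + 3.9283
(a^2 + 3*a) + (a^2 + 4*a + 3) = 2*a^2 + 7*a + 3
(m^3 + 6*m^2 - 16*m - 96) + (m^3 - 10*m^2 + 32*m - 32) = 2*m^3 - 4*m^2 + 16*m - 128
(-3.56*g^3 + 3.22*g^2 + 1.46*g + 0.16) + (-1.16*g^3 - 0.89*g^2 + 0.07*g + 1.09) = -4.72*g^3 + 2.33*g^2 + 1.53*g + 1.25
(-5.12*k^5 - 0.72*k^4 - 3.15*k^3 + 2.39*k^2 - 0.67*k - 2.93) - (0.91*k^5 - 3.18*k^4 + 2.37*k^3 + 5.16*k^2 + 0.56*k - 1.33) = -6.03*k^5 + 2.46*k^4 - 5.52*k^3 - 2.77*k^2 - 1.23*k - 1.6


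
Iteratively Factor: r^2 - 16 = (r + 4)*(r - 4)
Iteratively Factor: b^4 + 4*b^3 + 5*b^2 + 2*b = (b + 1)*(b^3 + 3*b^2 + 2*b) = (b + 1)^2*(b^2 + 2*b) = (b + 1)^2*(b + 2)*(b)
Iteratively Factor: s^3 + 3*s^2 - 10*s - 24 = (s + 2)*(s^2 + s - 12) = (s + 2)*(s + 4)*(s - 3)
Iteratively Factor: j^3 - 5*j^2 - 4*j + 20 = (j - 5)*(j^2 - 4) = (j - 5)*(j + 2)*(j - 2)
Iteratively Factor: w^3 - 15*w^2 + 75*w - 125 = (w - 5)*(w^2 - 10*w + 25) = (w - 5)^2*(w - 5)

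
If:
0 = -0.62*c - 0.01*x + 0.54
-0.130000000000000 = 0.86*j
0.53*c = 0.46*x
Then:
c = 0.86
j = -0.15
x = 0.99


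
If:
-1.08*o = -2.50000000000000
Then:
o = 2.31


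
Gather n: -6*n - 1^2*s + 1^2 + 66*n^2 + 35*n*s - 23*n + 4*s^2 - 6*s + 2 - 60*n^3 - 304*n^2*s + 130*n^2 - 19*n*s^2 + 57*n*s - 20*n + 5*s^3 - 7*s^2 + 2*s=-60*n^3 + n^2*(196 - 304*s) + n*(-19*s^2 + 92*s - 49) + 5*s^3 - 3*s^2 - 5*s + 3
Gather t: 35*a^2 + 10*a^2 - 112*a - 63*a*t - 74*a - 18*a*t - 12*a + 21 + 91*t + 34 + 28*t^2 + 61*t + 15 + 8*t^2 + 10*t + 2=45*a^2 - 198*a + 36*t^2 + t*(162 - 81*a) + 72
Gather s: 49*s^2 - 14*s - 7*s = 49*s^2 - 21*s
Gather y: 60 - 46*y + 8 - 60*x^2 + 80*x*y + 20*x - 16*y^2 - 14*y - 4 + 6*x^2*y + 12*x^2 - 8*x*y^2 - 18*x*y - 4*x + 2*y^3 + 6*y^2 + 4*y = -48*x^2 + 16*x + 2*y^3 + y^2*(-8*x - 10) + y*(6*x^2 + 62*x - 56) + 64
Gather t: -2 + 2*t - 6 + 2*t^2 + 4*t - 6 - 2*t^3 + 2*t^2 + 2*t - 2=-2*t^3 + 4*t^2 + 8*t - 16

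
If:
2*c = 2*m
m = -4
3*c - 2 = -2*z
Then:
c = -4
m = -4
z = 7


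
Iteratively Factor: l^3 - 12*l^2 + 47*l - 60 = (l - 3)*(l^2 - 9*l + 20) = (l - 5)*(l - 3)*(l - 4)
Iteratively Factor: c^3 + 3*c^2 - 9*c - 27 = (c - 3)*(c^2 + 6*c + 9) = (c - 3)*(c + 3)*(c + 3)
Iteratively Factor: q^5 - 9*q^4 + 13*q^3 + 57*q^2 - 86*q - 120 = (q + 1)*(q^4 - 10*q^3 + 23*q^2 + 34*q - 120) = (q - 5)*(q + 1)*(q^3 - 5*q^2 - 2*q + 24) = (q - 5)*(q - 3)*(q + 1)*(q^2 - 2*q - 8) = (q - 5)*(q - 4)*(q - 3)*(q + 1)*(q + 2)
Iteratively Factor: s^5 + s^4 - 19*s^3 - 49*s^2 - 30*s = (s + 1)*(s^4 - 19*s^2 - 30*s) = s*(s + 1)*(s^3 - 19*s - 30) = s*(s + 1)*(s + 3)*(s^2 - 3*s - 10) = s*(s + 1)*(s + 2)*(s + 3)*(s - 5)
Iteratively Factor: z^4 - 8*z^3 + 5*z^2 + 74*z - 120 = (z + 3)*(z^3 - 11*z^2 + 38*z - 40) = (z - 2)*(z + 3)*(z^2 - 9*z + 20) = (z - 4)*(z - 2)*(z + 3)*(z - 5)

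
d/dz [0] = 0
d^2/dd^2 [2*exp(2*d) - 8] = 8*exp(2*d)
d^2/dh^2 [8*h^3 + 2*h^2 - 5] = 48*h + 4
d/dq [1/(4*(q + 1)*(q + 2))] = (-2*q - 3)/(4*(q^4 + 6*q^3 + 13*q^2 + 12*q + 4))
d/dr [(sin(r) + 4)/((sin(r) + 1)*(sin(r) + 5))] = (-8*sin(r) + cos(r)^2 - 20)*cos(r)/((sin(r) + 1)^2*(sin(r) + 5)^2)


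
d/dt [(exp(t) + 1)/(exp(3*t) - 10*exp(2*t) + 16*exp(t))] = (-2*exp(3*t) + 7*exp(2*t) + 20*exp(t) - 16)*exp(-t)/(exp(4*t) - 20*exp(3*t) + 132*exp(2*t) - 320*exp(t) + 256)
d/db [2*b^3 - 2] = 6*b^2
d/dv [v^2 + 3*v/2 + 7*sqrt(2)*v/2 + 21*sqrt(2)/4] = 2*v + 3/2 + 7*sqrt(2)/2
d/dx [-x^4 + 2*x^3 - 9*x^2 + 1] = 2*x*(-2*x^2 + 3*x - 9)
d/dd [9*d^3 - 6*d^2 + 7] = 3*d*(9*d - 4)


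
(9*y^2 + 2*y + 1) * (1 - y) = -9*y^3 + 7*y^2 + y + 1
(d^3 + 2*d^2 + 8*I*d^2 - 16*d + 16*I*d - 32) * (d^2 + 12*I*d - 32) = d^5 + 2*d^4 + 20*I*d^4 - 144*d^3 + 40*I*d^3 - 288*d^2 - 448*I*d^2 + 512*d - 896*I*d + 1024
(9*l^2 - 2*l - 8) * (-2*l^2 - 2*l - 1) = -18*l^4 - 14*l^3 + 11*l^2 + 18*l + 8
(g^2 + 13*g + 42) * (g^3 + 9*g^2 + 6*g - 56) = g^5 + 22*g^4 + 165*g^3 + 400*g^2 - 476*g - 2352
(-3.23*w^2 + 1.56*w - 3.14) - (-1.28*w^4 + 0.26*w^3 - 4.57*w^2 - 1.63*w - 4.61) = 1.28*w^4 - 0.26*w^3 + 1.34*w^2 + 3.19*w + 1.47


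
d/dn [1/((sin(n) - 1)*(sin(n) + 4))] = -(2*sin(n) + 3)*cos(n)/((sin(n) - 1)^2*(sin(n) + 4)^2)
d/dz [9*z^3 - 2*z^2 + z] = 27*z^2 - 4*z + 1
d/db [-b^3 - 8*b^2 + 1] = b*(-3*b - 16)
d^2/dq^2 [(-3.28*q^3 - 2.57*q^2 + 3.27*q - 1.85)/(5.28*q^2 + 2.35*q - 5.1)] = (-1.13686837721616e-13*q^4 + 33.2265759999998*q^3 - 488.8152*q^2 - 121.27824*q - 175.37635)/(147.197952*q^6 + 196.54272*q^5 - 339.06312*q^4 - 366.706925*q^3 + 327.50415*q^2 + 183.3705*q - 132.651)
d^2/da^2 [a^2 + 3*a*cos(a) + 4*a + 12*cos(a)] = -3*a*cos(a) - 6*sin(a) - 12*cos(a) + 2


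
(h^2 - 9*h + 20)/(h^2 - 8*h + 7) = (h^2 - 9*h + 20)/(h^2 - 8*h + 7)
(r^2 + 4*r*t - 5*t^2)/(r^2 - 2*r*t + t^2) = (r + 5*t)/(r - t)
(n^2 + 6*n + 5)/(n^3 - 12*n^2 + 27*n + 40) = (n + 5)/(n^2 - 13*n + 40)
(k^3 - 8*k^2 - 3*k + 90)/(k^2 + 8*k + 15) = (k^2 - 11*k + 30)/(k + 5)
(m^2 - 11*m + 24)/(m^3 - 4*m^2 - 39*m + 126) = (m - 8)/(m^2 - m - 42)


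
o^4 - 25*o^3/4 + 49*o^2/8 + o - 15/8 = (o - 5)*(o - 1)*(o - 3/4)*(o + 1/2)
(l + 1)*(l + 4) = l^2 + 5*l + 4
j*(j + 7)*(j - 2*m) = j^3 - 2*j^2*m + 7*j^2 - 14*j*m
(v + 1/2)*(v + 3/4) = v^2 + 5*v/4 + 3/8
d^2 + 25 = (d - 5*I)*(d + 5*I)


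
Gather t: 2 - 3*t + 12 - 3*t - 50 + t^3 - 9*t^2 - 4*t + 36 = t^3 - 9*t^2 - 10*t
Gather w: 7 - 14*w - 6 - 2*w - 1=-16*w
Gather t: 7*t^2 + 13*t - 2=7*t^2 + 13*t - 2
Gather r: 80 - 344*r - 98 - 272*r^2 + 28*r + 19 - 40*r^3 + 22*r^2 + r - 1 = -40*r^3 - 250*r^2 - 315*r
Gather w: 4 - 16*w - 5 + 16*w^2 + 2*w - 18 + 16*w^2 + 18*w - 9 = 32*w^2 + 4*w - 28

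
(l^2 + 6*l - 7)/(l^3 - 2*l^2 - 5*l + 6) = (l + 7)/(l^2 - l - 6)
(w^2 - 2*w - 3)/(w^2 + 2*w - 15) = (w + 1)/(w + 5)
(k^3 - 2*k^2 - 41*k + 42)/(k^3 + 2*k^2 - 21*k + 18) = (k - 7)/(k - 3)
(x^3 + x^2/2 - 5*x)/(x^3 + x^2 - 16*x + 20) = x*(2*x + 5)/(2*(x^2 + 3*x - 10))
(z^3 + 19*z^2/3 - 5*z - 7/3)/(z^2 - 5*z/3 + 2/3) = (3*z^2 + 22*z + 7)/(3*z - 2)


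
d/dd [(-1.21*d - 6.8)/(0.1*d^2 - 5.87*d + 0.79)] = (0.121*d^2 + 1.36*d - 40.8719)/(0.01*d^4 - 1.174*d^3 + 34.6149*d^2 - 9.2746*d + 0.6241)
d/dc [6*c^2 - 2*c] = 12*c - 2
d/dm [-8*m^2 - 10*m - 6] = -16*m - 10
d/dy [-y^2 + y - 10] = 1 - 2*y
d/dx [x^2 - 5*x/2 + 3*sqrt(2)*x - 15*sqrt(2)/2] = 2*x - 5/2 + 3*sqrt(2)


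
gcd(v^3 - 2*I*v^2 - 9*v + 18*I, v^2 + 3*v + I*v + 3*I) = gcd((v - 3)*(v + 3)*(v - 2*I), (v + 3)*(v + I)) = v + 3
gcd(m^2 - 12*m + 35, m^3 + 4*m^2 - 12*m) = 1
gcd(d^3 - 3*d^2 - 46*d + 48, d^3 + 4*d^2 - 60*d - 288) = d^2 - 2*d - 48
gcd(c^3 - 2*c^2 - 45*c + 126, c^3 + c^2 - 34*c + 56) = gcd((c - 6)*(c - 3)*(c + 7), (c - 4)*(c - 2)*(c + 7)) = c + 7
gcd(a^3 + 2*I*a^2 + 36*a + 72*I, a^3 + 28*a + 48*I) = a^2 - 4*I*a + 12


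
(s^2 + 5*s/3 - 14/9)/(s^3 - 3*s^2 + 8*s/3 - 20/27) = 3*(3*s + 7)/(9*s^2 - 21*s + 10)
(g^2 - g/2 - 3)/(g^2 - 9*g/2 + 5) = (2*g + 3)/(2*g - 5)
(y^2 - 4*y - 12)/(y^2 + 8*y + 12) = (y - 6)/(y + 6)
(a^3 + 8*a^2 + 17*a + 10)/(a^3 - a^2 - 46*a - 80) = (a + 1)/(a - 8)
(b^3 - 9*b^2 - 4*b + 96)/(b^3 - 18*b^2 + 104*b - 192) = (b + 3)/(b - 6)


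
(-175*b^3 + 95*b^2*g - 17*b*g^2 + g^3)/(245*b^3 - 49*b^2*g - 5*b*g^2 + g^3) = (-5*b + g)/(7*b + g)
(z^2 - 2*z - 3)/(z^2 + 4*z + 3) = (z - 3)/(z + 3)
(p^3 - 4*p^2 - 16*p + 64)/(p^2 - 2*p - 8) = (p^2 - 16)/(p + 2)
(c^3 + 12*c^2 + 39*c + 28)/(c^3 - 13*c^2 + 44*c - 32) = (c^3 + 12*c^2 + 39*c + 28)/(c^3 - 13*c^2 + 44*c - 32)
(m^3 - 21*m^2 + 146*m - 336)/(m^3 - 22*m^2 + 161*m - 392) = (m - 6)/(m - 7)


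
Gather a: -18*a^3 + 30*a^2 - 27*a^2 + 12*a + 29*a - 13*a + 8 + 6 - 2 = -18*a^3 + 3*a^2 + 28*a + 12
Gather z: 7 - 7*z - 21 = -7*z - 14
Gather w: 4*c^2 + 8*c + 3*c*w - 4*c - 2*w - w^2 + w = 4*c^2 + 4*c - w^2 + w*(3*c - 1)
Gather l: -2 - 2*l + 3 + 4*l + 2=2*l + 3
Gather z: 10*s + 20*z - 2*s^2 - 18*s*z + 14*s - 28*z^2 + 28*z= -2*s^2 + 24*s - 28*z^2 + z*(48 - 18*s)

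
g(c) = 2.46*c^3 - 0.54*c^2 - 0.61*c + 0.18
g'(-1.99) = 30.76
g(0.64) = 0.21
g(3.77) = 122.02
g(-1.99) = -20.13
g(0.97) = 1.33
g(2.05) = 17.85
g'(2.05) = 28.19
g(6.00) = 508.44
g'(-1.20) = 11.31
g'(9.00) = 587.45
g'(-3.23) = 79.87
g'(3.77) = 100.21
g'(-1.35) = 14.30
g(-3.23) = -86.38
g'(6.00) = 258.59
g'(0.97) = 5.29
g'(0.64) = 1.72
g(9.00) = 1744.29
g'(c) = 7.38*c^2 - 1.08*c - 0.61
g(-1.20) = -4.12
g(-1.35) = -6.03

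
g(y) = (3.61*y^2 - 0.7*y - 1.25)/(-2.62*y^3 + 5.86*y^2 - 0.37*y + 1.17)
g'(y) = (7.22*y - 0.7)/(-2.62*y^3 + 5.86*y^2 - 0.37*y + 1.17) + (3.61*y^2 - 0.7*y - 1.25)*(7.86*y^2 - 11.72*y + 0.37)/(-2.62*y^3 + 5.86*y^2 - 0.37*y + 1.17)^2 = (9.4582*y^4 - 3.668*y^3 - 7.0587*y^2 + 23.0974*y - 1.2815)/(6.8644*y^6 - 30.7064*y^5 + 36.2784*y^4 - 10.4672*y^3 + 13.8493*y^2 - 0.8658*y + 1.3689)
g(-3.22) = 0.26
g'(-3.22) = 0.04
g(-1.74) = 0.33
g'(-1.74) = 0.04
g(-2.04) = 0.31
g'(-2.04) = 0.05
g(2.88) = -1.92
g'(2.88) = 2.96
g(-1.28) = 0.33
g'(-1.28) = -0.03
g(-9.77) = 0.12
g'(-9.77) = 0.01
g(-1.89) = 0.32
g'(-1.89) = 0.05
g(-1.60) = 0.33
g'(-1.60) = 0.03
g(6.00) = -0.35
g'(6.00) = 0.09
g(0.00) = -1.07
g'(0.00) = -0.94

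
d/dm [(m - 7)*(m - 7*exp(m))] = m - (m - 7)*(7*exp(m) - 1) - 7*exp(m)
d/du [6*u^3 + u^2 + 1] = 2*u*(9*u + 1)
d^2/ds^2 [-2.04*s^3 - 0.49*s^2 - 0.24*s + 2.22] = -12.24*s - 0.98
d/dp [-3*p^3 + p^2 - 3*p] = -9*p^2 + 2*p - 3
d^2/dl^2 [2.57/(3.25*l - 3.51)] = 54.29125/(3.25*l - 3.51)^3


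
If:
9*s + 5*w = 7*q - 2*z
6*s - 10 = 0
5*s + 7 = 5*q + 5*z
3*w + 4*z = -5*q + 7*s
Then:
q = 151/80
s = 5/3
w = -199/240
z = 283/240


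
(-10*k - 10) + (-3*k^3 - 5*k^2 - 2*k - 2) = -3*k^3 - 5*k^2 - 12*k - 12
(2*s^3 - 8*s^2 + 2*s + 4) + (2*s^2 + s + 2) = 2*s^3 - 6*s^2 + 3*s + 6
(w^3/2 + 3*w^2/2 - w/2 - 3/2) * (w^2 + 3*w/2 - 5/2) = w^5/2 + 9*w^4/4 + w^3/2 - 6*w^2 - w + 15/4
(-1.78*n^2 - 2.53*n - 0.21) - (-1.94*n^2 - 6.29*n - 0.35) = 0.16*n^2 + 3.76*n + 0.14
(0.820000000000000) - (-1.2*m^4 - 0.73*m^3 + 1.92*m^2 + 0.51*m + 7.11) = 1.2*m^4 + 0.73*m^3 - 1.92*m^2 - 0.51*m - 6.29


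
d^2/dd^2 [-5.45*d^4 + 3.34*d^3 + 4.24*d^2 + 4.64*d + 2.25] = -65.4*d^2 + 20.04*d + 8.48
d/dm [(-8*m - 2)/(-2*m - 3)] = 20/(2*m + 3)^2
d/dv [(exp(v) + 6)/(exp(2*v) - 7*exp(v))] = (-exp(2*v) - 12*exp(v) + 42)*exp(-v)/(exp(2*v) - 14*exp(v) + 49)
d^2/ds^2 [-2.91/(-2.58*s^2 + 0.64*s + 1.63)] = (38.740248*s^2 - 9.609984*s - 2.91*(5.16*s - 0.64)*(10.32*s - 1.28) - 24.475428)/(-2.58*s^2 + 0.64*s + 1.63)^3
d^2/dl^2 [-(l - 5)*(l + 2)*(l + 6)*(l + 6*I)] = -12*l^2 - l*(18 + 36*I) + 56 - 36*I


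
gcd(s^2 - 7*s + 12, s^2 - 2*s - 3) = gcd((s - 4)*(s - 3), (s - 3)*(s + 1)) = s - 3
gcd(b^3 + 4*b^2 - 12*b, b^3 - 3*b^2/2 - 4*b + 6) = b - 2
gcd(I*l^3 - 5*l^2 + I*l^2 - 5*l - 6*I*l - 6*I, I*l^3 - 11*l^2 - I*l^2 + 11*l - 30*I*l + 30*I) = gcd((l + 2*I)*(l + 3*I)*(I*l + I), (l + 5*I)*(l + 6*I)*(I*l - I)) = 1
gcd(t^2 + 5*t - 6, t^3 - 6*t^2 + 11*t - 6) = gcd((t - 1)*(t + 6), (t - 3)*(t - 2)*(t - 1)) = t - 1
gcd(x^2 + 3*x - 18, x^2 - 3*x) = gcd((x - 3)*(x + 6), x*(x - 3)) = x - 3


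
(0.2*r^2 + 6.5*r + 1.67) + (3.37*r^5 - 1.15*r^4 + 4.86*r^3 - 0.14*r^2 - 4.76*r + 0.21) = 3.37*r^5 - 1.15*r^4 + 4.86*r^3 + 0.06*r^2 + 1.74*r + 1.88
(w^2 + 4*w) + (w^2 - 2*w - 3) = 2*w^2 + 2*w - 3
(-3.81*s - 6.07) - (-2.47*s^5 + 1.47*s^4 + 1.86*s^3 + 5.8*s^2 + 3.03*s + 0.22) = 2.47*s^5 - 1.47*s^4 - 1.86*s^3 - 5.8*s^2 - 6.84*s - 6.29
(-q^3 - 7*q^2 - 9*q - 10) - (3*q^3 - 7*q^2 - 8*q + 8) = -4*q^3 - q - 18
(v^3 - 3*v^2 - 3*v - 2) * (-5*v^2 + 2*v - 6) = -5*v^5 + 17*v^4 + 3*v^3 + 22*v^2 + 14*v + 12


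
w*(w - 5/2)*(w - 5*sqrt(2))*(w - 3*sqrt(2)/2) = w^4 - 13*sqrt(2)*w^3/2 - 5*w^3/2 + 15*w^2 + 65*sqrt(2)*w^2/4 - 75*w/2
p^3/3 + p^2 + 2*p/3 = p*(p/3 + 1/3)*(p + 2)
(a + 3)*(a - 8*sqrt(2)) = a^2 - 8*sqrt(2)*a + 3*a - 24*sqrt(2)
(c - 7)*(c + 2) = c^2 - 5*c - 14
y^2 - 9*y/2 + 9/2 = (y - 3)*(y - 3/2)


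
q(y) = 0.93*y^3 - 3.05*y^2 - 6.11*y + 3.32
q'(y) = 2.79*y^2 - 6.1*y - 6.11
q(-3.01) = -31.28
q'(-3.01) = 37.53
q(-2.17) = -7.29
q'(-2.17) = 20.26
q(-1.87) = -2.00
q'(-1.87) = 15.05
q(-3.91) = -75.01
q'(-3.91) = 60.39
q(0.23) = 1.76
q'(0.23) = -7.37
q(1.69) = -11.23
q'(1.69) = -8.45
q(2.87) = -17.35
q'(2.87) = -0.64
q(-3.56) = -55.54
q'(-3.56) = 50.97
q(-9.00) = -866.71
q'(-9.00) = 274.78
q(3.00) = -17.35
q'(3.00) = 0.70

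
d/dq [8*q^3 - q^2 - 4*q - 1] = 24*q^2 - 2*q - 4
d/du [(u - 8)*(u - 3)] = 2*u - 11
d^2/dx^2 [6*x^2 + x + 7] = 12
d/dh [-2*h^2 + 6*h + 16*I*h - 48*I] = -4*h + 6 + 16*I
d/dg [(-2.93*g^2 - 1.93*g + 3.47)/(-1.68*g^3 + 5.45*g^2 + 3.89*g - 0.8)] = (-4.9224*g^4 - 6.4848*g^3 + 16.6096*g^2 - 33.135*g - 11.9543)/(2.8224*g^6 - 18.312*g^5 + 16.6321*g^4 + 45.089*g^3 + 6.4121*g^2 - 6.224*g + 0.64)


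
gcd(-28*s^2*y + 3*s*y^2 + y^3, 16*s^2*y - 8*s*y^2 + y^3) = -4*s*y + y^2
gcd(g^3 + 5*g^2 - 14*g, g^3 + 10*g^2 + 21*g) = g^2 + 7*g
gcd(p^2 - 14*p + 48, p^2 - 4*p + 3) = 1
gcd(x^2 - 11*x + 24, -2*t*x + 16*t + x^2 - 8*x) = x - 8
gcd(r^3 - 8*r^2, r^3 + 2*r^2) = r^2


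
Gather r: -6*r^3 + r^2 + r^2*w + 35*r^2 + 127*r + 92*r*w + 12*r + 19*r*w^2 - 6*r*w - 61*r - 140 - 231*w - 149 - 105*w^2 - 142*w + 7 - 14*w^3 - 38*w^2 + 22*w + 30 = -6*r^3 + r^2*(w + 36) + r*(19*w^2 + 86*w + 78) - 14*w^3 - 143*w^2 - 351*w - 252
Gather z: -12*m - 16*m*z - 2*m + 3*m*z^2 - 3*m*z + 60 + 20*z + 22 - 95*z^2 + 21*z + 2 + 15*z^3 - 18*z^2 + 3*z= -14*m + 15*z^3 + z^2*(3*m - 113) + z*(44 - 19*m) + 84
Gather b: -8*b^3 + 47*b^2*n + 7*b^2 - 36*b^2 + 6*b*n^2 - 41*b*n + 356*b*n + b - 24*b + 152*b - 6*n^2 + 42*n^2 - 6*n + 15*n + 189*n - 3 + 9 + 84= -8*b^3 + b^2*(47*n - 29) + b*(6*n^2 + 315*n + 129) + 36*n^2 + 198*n + 90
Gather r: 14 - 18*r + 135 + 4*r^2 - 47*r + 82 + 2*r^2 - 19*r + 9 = 6*r^2 - 84*r + 240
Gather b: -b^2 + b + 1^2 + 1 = -b^2 + b + 2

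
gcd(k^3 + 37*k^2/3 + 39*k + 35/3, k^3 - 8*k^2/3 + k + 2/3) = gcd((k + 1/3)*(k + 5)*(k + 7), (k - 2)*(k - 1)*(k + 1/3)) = k + 1/3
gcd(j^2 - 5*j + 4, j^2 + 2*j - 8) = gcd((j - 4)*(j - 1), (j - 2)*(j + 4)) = 1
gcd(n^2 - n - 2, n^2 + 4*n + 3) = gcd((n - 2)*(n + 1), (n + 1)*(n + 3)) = n + 1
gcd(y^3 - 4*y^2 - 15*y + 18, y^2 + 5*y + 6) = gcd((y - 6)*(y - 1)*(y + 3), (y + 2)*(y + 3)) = y + 3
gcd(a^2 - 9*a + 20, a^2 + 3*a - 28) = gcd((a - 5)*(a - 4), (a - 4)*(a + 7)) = a - 4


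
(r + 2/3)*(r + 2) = r^2 + 8*r/3 + 4/3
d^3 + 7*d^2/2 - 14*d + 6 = (d - 2)*(d - 1/2)*(d + 6)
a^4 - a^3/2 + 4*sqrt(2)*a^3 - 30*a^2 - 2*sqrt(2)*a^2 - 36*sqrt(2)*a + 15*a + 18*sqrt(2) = (a - 1/2)*(a - 3*sqrt(2))*(a + sqrt(2))*(a + 6*sqrt(2))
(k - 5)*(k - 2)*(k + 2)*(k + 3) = k^4 - 2*k^3 - 19*k^2 + 8*k + 60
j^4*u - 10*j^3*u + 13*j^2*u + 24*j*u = j*(j - 8)*(j - 3)*(j*u + u)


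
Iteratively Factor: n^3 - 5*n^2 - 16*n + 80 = (n - 4)*(n^2 - n - 20) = (n - 4)*(n + 4)*(n - 5)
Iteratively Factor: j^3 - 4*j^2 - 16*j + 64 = (j - 4)*(j^2 - 16) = (j - 4)^2*(j + 4)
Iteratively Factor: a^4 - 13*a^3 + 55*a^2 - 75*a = (a - 5)*(a^3 - 8*a^2 + 15*a) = (a - 5)*(a - 3)*(a^2 - 5*a) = (a - 5)^2*(a - 3)*(a)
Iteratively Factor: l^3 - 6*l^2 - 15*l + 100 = (l - 5)*(l^2 - l - 20) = (l - 5)*(l + 4)*(l - 5)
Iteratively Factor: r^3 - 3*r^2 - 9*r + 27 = (r - 3)*(r^2 - 9) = (r - 3)*(r + 3)*(r - 3)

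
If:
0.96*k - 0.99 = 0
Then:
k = 1.03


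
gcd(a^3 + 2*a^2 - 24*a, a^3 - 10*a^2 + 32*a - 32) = a - 4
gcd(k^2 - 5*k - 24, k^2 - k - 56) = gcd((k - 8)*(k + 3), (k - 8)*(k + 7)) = k - 8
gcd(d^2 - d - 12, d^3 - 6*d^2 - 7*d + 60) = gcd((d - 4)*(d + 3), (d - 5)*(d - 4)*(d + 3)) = d^2 - d - 12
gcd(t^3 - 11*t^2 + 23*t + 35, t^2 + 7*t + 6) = t + 1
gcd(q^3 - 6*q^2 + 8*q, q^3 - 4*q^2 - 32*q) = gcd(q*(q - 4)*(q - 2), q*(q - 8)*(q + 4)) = q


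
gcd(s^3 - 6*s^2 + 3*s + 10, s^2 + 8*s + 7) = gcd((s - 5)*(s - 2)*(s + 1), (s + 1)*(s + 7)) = s + 1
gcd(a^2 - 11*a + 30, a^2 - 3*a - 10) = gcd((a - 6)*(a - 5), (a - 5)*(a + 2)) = a - 5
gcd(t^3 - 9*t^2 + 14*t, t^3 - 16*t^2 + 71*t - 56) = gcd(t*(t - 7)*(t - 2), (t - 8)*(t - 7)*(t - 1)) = t - 7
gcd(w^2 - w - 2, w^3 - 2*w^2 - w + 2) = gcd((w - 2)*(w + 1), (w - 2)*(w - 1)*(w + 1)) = w^2 - w - 2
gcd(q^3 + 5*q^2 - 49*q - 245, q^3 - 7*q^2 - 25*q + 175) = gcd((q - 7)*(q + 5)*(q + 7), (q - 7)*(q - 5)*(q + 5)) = q^2 - 2*q - 35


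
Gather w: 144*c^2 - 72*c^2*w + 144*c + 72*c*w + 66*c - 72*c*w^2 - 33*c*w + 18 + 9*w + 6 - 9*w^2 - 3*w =144*c^2 + 210*c + w^2*(-72*c - 9) + w*(-72*c^2 + 39*c + 6) + 24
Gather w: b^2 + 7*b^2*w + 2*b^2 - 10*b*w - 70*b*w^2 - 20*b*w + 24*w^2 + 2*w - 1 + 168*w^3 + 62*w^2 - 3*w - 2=3*b^2 + 168*w^3 + w^2*(86 - 70*b) + w*(7*b^2 - 30*b - 1) - 3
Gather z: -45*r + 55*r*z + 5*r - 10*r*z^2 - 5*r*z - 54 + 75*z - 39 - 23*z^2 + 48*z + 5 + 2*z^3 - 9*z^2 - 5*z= -40*r + 2*z^3 + z^2*(-10*r - 32) + z*(50*r + 118) - 88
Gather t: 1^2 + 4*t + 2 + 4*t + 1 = 8*t + 4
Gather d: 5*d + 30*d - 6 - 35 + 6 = 35*d - 35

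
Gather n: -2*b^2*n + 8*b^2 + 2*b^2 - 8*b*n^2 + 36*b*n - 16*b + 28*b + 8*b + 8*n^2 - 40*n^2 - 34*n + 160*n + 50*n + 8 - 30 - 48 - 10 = 10*b^2 + 20*b + n^2*(-8*b - 32) + n*(-2*b^2 + 36*b + 176) - 80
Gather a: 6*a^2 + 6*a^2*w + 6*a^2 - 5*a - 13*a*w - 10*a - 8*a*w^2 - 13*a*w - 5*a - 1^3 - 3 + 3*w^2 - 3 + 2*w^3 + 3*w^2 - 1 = a^2*(6*w + 12) + a*(-8*w^2 - 26*w - 20) + 2*w^3 + 6*w^2 - 8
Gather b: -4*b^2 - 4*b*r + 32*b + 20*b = -4*b^2 + b*(52 - 4*r)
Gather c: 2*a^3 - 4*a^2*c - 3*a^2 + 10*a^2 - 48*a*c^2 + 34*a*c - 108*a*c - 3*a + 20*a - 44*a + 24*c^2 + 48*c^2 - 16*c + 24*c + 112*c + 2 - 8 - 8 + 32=2*a^3 + 7*a^2 - 27*a + c^2*(72 - 48*a) + c*(-4*a^2 - 74*a + 120) + 18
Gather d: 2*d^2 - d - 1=2*d^2 - d - 1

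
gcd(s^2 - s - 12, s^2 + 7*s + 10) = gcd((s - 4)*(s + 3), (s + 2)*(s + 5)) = 1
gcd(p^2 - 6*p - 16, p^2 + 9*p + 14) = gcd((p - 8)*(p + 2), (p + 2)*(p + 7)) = p + 2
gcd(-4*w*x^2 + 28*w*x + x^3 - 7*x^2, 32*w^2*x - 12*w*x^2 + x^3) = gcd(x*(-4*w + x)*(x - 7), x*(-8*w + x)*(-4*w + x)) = -4*w*x + x^2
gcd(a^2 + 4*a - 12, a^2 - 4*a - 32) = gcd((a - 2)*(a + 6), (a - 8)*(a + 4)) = 1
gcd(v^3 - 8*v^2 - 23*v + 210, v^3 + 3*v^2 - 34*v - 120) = v^2 - v - 30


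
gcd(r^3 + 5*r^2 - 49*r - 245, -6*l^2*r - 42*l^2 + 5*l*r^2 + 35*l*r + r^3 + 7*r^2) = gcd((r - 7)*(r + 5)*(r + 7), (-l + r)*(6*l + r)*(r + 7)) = r + 7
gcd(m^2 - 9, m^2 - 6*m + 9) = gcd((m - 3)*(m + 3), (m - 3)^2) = m - 3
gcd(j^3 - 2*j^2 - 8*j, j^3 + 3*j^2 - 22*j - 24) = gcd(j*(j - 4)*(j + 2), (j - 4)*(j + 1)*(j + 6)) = j - 4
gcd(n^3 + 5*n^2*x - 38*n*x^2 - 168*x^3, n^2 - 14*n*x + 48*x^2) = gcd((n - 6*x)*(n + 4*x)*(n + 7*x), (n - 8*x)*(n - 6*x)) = -n + 6*x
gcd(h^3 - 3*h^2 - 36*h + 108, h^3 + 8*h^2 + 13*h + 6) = h + 6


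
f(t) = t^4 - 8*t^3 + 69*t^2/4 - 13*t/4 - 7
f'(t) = 4*t^3 - 24*t^2 + 69*t/2 - 13/4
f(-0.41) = -2.19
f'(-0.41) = -21.71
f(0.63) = -4.04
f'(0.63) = 9.96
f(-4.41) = 1407.17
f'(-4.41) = -965.21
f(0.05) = -7.12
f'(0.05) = -1.58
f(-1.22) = 39.38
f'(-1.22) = -88.32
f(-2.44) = 255.29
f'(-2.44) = -288.42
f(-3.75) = 867.39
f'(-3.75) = -681.06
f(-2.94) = 429.67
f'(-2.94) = -413.78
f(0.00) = -7.00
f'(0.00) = -3.25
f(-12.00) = 37076.00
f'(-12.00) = -10785.25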